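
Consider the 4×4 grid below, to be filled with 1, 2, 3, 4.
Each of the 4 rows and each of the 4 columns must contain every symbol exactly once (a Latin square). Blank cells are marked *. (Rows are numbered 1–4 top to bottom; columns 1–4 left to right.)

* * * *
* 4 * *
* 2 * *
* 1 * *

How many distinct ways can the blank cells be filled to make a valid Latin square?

24

Row 1, column 1: eliminating its row and column leaves {1, 2, 3, 4}.
Row 1, column 2: eliminating its row and column leaves {3}.
Row 1, column 3: eliminating its row and column leaves {1, 2, 3, 4}.
Row 1, column 4: eliminating its row and column leaves {1, 2, 3, 4}.
Row 2, column 1: eliminating its row and column leaves {1, 2, 3}.
Row 2, column 3: eliminating its row and column leaves {1, 2, 3}.
Row 2, column 4: eliminating its row and column leaves {1, 2, 3}.
Row 3, column 1: eliminating its row and column leaves {1, 3, 4}.
Row 3, column 3: eliminating its row and column leaves {1, 3, 4}.
Row 3, column 4: eliminating its row and column leaves {1, 3, 4}.
Row 4, column 1: eliminating its row and column leaves {2, 3, 4}.
Row 4, column 3: eliminating its row and column leaves {2, 3, 4}.
Row 4, column 4: eliminating its row and column leaves {2, 3, 4}.
Enumerating the assignments across these blanks that avoid any row or column repeat gives 24 completions.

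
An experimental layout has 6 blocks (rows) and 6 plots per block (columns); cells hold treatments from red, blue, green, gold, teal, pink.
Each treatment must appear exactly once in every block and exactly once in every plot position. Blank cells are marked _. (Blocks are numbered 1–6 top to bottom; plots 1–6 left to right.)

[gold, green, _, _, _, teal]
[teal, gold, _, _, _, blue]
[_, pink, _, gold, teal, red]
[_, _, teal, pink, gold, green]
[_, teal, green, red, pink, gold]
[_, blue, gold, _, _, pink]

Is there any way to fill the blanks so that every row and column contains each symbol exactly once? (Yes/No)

No

Block 1, plot 4: block 1 has {green, gold, teal} and plot 4 has {red, gold, pink}, so it must be blue.
Block 1, plot 5: block 1 has {blue, green, gold, teal} and plot 5 has {gold, teal, pink}, so it must be red.
Block 1, plot 3: block 1 has {red, blue, green, gold, teal} and plot 3 has {green, gold, teal}, so it must be pink.
Block 2, plot 3: block 2 has {blue, gold, teal} and plot 3 has {green, gold, teal, pink}, so it must be red.
Block 2, plot 4: block 2 has {red, blue, gold, teal} and plot 4 has {red, blue, gold, pink}, so it must be green.
Now block 2, plot 5: block 2 together with plot 5 already contain {red, blue, green, gold, teal, pink} — every symbol — so nothing can go there. The grid has no valid completion.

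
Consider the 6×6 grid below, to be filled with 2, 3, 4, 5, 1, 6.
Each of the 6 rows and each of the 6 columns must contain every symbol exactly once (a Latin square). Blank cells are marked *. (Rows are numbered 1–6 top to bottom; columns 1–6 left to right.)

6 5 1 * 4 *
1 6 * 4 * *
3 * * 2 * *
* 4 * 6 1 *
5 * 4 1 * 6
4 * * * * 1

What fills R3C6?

4

Row 1, column 4: row 1 has {4, 5, 1, 6} and column 4 has {2, 4, 1, 6}, leaving only 3.
Row 1, column 6: row 1 has {3, 4, 5, 1, 6} and column 6 has {1, 6}, leaving only 2.
Row 3, column 2: row 3 has {2, 3} and column 2 has {4, 5, 6}, leaving only 1.
Row 4, column 1: row 4 has {4, 1, 6} and column 1 has {3, 4, 5, 1, 6}, leaving only 2.
Row 6, column 4: row 6 has {4, 1} and column 4 has {2, 3, 4, 1, 6}, leaving only 5.
Row 3, column 6 is narrowed to {4, 5}.
If it were 5, then row 4, column 6 would be left with no valid symbol.
So row 3, column 6 must be 4.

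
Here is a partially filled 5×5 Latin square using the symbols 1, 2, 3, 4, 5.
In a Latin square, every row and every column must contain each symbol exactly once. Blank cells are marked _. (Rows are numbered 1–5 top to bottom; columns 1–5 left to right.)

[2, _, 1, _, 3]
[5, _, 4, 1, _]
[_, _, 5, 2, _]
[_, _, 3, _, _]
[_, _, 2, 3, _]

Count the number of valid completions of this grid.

3

Row 1, column 2: eliminating its row and column leaves {4, 5}.
Row 1, column 4: eliminating its row and column leaves {4, 5}.
Row 2, column 2: eliminating its row and column leaves {2, 3}.
Row 2, column 5: eliminating its row and column leaves {2}.
Row 3, column 1: eliminating its row and column leaves {1, 3, 4}.
Row 3, column 2: eliminating its row and column leaves {1, 3, 4}.
Row 3, column 5: eliminating its row and column leaves {1, 4}.
Row 4, column 1: eliminating its row and column leaves {1, 4}.
Row 4, column 2: eliminating its row and column leaves {1, 2, 4, 5}.
Row 4, column 4: eliminating its row and column leaves {4, 5}.
Row 4, column 5: eliminating its row and column leaves {1, 2, 4, 5}.
Row 5, column 1: eliminating its row and column leaves {1, 4}.
Row 5, column 2: eliminating its row and column leaves {1, 4, 5}.
Row 5, column 5: eliminating its row and column leaves {1, 4, 5}.
Enumerating the assignments across these blanks that avoid any row or column repeat gives 3 completions.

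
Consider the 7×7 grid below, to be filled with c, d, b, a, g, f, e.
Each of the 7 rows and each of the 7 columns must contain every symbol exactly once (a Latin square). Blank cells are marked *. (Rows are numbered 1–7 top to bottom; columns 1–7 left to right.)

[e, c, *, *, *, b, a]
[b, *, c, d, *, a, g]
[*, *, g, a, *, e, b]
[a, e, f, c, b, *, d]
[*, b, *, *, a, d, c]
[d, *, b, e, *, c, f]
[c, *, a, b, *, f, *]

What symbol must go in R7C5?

Row 1, column 3: row 1 has {c, b, a, e} and column 3 has {c, b, a, g, f}, leaving only d.
Row 2, column 2: row 2 has {c, d, b, a, g} and column 2 has {c, b, e}, leaving only f.
Row 2, column 5: row 2 has {c, d, b, a, g, f} and column 5 has {b, a}, leaving only e.
Row 3, column 1: row 3 has {b, a, g, e} and column 1 has {c, d, b, a, e}, leaving only f.
Row 3, column 2: row 3 has {b, a, g, f, e} and column 2 has {c, b, f, e}, leaving only d.
Row 3, column 5: row 3 has {d, b, a, g, f, e} and column 5 has {b, a, e}, leaving only c.
Row 4, column 6: row 4 has {c, d, b, a, f, e} and column 6 has {c, d, b, a, f, e}, leaving only g.
Row 5, column 1: row 5 has {c, d, b, a} and column 1 has {c, d, b, a, f, e}, leaving only g.
Row 5, column 3: row 5 has {c, d, b, a, g} and column 3 has {c, d, b, a, g, f}, leaving only e.
Row 5, column 4: row 5 has {c, d, b, a, g, e} and column 4 has {c, d, b, a, e}, leaving only f.
Row 1, column 4: row 1 has {c, d, b, a, e} and column 4 has {c, d, b, a, f, e}, leaving only g.
Row 1, column 5: row 1 has {c, d, b, a, g, e} and column 5 has {c, b, a, e}, leaving only f.
Row 6, column 5: row 6 has {c, d, b, f, e} and column 5 has {c, b, a, f, e}, leaving only g.
Row 7 already has {c, b, a, f} and column 5 already has {c, b, a, g, f, e}, so row 7, column 5 must be d.

d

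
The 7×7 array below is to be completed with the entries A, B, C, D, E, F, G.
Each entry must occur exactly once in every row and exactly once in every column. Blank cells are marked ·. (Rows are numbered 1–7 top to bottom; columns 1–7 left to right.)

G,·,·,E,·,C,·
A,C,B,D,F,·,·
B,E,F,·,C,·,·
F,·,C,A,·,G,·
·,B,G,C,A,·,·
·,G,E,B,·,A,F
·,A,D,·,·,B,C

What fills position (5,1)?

Row 1, column 3: row 1 has {C, E, G} and column 3 has {B, C, D, E, F, G}, leaving only A.
Row 2, column 6: row 2 has {A, B, C, D, F} and column 6 has {A, B, C, G}, leaving only E.
Row 2, column 7: row 2 has {A, B, C, D, E, F} and column 7 has {C, F}, leaving only G.
Row 3, column 4: row 3 has {B, C, E, F} and column 4 has {A, B, C, D, E}, leaving only G.
Row 3, column 6: row 3 has {B, C, E, F, G} and column 6 has {A, B, C, E, G}, leaving only D.
Row 3, column 7: row 3 has {B, C, D, E, F, G} and column 7 has {C, F, G}, leaving only A.
Row 4, column 2: row 4 has {A, C, F, G} and column 2 has {A, B, C, E, G}, leaving only D.
Row 1, column 2: row 1 has {A, C, E, G} and column 2 has {A, B, C, D, E, G}, leaving only F.
Row 5, column 6: row 5 has {A, B, C, G} and column 6 has {A, B, C, D, E, G}, leaving only F.
Row 6, column 5: row 6 has {A, B, E, F, G} and column 5 has {A, C, F}, leaving only D.
Row 1, column 5: row 1 has {A, C, E, F, G} and column 5 has {A, C, D, F}, leaving only B.
Row 1, column 7: row 1 has {A, B, C, E, F, G} and column 7 has {A, C, F, G}, leaving only D.
Row 4, column 5: row 4 has {A, C, D, F, G} and column 5 has {A, B, C, D, F}, leaving only E.
Row 4, column 7: row 4 has {A, C, D, E, F, G} and column 7 has {A, C, D, F, G}, leaving only B.
Row 5, column 7: row 5 has {A, B, C, F, G} and column 7 has {A, B, C, D, F, G}, leaving only E.
Row 5 already has {A, B, C, E, F, G} and column 1 already has {A, B, F, G}, so row 5, column 1 must be D.

D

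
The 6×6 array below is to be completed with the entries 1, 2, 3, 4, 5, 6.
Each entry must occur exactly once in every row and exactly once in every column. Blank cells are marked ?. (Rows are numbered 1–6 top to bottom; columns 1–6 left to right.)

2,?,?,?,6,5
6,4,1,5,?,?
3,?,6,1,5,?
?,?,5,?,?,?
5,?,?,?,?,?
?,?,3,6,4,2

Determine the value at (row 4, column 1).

4

Row 1, column 3: row 1 has {2, 5, 6} and column 3 has {1, 3, 5, 6}, leaving only 4.
Row 1, column 4: row 1 has {2, 4, 5, 6} and column 4 has {1, 5, 6}, leaving only 3.
Row 1, column 2: row 1 has {2, 3, 4, 5, 6} and column 2 has {4}, leaving only 1.
Row 2, column 6: row 2 has {1, 4, 5, 6} and column 6 has {2, 5}, leaving only 3.
Row 2, column 5: row 2 has {1, 3, 4, 5, 6} and column 5 has {4, 5, 6}, leaving only 2.
Row 3, column 2: row 3 has {1, 3, 5, 6} and column 2 has {1, 4}, leaving only 2.
Row 3, column 6: row 3 has {1, 2, 3, 5, 6} and column 6 has {2, 3, 5}, leaving only 4.
Row 5, column 3: row 5 has {5} and column 3 has {1, 3, 4, 5, 6}, leaving only 2.
Row 5, column 4: row 5 has {2, 5} and column 4 has {1, 3, 5, 6}, leaving only 4.
Row 4, column 4: row 4 has {5} and column 4 has {1, 3, 4, 5, 6}, leaving only 2.
Row 6, column 1: row 6 has {2, 3, 4, 6} and column 1 has {2, 3, 5, 6}, leaving only 1.
Row 4 already has {2, 5} and column 1 already has {1, 2, 3, 5, 6}, so row 4, column 1 must be 4.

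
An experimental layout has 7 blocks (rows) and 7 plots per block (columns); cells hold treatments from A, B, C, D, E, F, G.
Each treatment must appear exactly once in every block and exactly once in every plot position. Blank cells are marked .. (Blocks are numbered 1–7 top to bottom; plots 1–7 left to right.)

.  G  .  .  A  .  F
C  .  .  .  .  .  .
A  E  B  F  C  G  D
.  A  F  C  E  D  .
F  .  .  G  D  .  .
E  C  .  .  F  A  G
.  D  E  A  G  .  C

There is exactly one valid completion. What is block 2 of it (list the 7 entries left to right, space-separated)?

Block 2, plot 5: block 2 has {C} and plot 5 has {A, C, D, E, F, G}, leaving only B.
Block 2, plot 2: block 2 has {B, C} and plot 2 has {A, C, D, E, G}, leaving only F.
Block 2, plot 6: block 2 has {B, C, F} and plot 6 has {A, D, G}, leaving only E.
Block 2, plot 4: block 2 has {B, C, E, F} and plot 4 has {A, C, F, G}, leaving only D.
Block 2, plot 7: block 2 has {B, C, D, E, F} and plot 7 has {C, D, F, G}, leaving only A.
Block 2, plot 3: block 2 has {A, B, C, D, E, F} and plot 3 has {B, E, F}, leaving only G.
So block 2 reads: C F G D B E A.

C F G D B E A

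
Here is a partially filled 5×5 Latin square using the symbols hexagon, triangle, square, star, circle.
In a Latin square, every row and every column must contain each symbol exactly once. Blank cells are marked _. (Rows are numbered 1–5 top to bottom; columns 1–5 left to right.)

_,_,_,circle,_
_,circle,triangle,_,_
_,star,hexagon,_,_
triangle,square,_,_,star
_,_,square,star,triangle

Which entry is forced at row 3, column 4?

Row 1, column 3: row 1 has {circle} and column 3 has {hexagon, triangle, square}, leaving only star.
Row 4, column 3: row 4 has {triangle, square, star} and column 3 has {hexagon, triangle, square, star}, leaving only circle.
Row 4, column 4: row 4 has {triangle, square, star, circle} and column 4 has {star, circle}, leaving only hexagon.
Row 2, column 4: row 2 has {triangle, circle} and column 4 has {hexagon, star, circle}, leaving only square.
Row 3 already has {hexagon, star} and column 4 already has {hexagon, square, star, circle}, so row 3, column 4 must be triangle.

triangle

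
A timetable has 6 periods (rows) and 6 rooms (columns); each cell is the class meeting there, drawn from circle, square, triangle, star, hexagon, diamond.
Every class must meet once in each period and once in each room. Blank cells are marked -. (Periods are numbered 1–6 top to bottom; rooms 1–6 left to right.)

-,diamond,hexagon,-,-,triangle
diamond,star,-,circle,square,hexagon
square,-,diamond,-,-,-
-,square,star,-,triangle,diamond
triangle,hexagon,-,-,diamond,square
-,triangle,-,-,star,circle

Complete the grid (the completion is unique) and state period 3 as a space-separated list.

Period 3, room 2: period 3 has {square, diamond} and room 2 has {square, triangle, star, hexagon, diamond}, leaving only circle.
Period 3, room 5: period 3 has {circle, square, diamond} and room 5 has {square, triangle, star, diamond}, leaving only hexagon.
Period 3, room 6: period 3 has {circle, square, hexagon, diamond} and room 6 has {circle, square, triangle, hexagon, diamond}, leaving only star.
Period 3, room 4: period 3 has {circle, square, star, hexagon, diamond} and room 4 has {circle}, leaving only triangle.
So period 3 reads: square circle diamond triangle hexagon star.

square circle diamond triangle hexagon star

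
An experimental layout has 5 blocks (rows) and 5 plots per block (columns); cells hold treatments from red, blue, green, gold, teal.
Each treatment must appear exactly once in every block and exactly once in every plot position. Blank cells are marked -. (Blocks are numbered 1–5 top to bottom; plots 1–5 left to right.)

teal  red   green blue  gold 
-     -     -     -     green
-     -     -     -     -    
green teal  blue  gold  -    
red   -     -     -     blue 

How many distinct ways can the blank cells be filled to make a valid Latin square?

Block 2, plot 1: eliminating its block and plot leaves {blue, gold}.
Block 2, plot 2: eliminating its block and plot leaves {blue, gold}.
Block 2, plot 3: eliminating its block and plot leaves {red, gold, teal}.
Block 2, plot 4: eliminating its block and plot leaves {red, teal}.
Block 3, plot 1: eliminating its block and plot leaves {blue, gold}.
Block 3, plot 2: eliminating its block and plot leaves {blue, green, gold}.
Block 3, plot 3: eliminating its block and plot leaves {red, gold, teal}.
Block 3, plot 4: eliminating its block and plot leaves {red, green, teal}.
Block 3, plot 5: eliminating its block and plot leaves {red, teal}.
Block 4, plot 5: eliminating its block and plot leaves {red}.
Block 5, plot 2: eliminating its block and plot leaves {green, gold}.
Block 5, plot 3: eliminating its block and plot leaves {gold, teal}.
Block 5, plot 4: eliminating its block and plot leaves {green, teal}.
Enumerating the assignments across these blanks that avoid any block or plot repeat gives 3 completions.

3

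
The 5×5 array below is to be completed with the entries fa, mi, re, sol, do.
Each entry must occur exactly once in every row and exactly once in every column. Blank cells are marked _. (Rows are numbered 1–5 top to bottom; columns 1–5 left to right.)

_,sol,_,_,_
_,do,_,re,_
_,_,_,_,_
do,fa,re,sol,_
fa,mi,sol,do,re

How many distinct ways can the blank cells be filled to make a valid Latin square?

Row 1, column 1: eliminating its row and column leaves {mi, re}.
Row 1, column 3: eliminating its row and column leaves {fa, mi, do}.
Row 1, column 4: eliminating its row and column leaves {fa, mi}.
Row 1, column 5: eliminating its row and column leaves {fa, mi, do}.
Row 2, column 1: eliminating its row and column leaves {mi, sol}.
Row 2, column 3: eliminating its row and column leaves {fa, mi}.
Row 2, column 5: eliminating its row and column leaves {fa, mi, sol}.
Row 3, column 1: eliminating its row and column leaves {mi, re, sol}.
Row 3, column 2: eliminating its row and column leaves {re}.
Row 3, column 3: eliminating its row and column leaves {fa, mi, do}.
Row 3, column 4: eliminating its row and column leaves {fa, mi}.
Row 3, column 5: eliminating its row and column leaves {fa, mi, sol, do}.
Row 4, column 5: eliminating its row and column leaves {mi}.
Enumerating the assignments across these blanks that avoid any row or column repeat gives 3 completions.

3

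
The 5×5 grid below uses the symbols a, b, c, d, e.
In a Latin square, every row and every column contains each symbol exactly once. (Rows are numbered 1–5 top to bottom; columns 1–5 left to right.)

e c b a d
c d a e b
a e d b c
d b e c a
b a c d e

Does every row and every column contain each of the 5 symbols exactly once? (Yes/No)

Each row is a permutation of the 5 symbols, and so is each column.

Yes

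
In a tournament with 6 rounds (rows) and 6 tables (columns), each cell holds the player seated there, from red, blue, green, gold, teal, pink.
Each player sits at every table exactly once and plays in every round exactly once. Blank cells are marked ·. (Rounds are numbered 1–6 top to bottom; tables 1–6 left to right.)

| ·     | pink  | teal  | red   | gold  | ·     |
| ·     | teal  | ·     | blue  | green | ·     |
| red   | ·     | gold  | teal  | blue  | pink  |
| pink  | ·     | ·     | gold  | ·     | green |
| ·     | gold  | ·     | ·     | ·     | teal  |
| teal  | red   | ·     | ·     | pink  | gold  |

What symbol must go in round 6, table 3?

Round 1, table 6: round 1 has {red, gold, teal, pink} and table 6 has {green, gold, teal, pink}, leaving only blue.
Round 1, table 1: round 1 has {red, blue, gold, teal, pink} and table 1 has {red, teal, pink}, leaving only green.
Round 2, table 1: round 2 has {blue, green, teal} and table 1 has {red, green, teal, pink}, leaving only gold.
Round 2, table 6: round 2 has {blue, green, gold, teal} and table 6 has {blue, green, gold, teal, pink}, leaving only red.
Round 2, table 3: round 2 has {red, blue, green, gold, teal} and table 3 has {gold, teal}, leaving only pink.
Round 3, table 2: round 3 has {red, blue, gold, teal, pink} and table 2 has {red, gold, teal, pink}, leaving only green.
Round 4, table 2: round 4 has {green, gold, pink} and table 2 has {red, green, gold, teal, pink}, leaving only blue.
Round 4, table 3: round 4 has {blue, green, gold, pink} and table 3 has {gold, teal, pink}, leaving only red.
Round 4, table 5: round 4 has {red, blue, green, gold, pink} and table 5 has {blue, green, gold, pink}, leaving only teal.
Round 5, table 1: round 5 has {gold, teal} and table 1 has {red, green, gold, teal, pink}, leaving only blue.
Round 5, table 3: round 5 has {blue, gold, teal} and table 3 has {red, gold, teal, pink}, leaving only green.
Round 6 already has {red, gold, teal, pink} and table 3 already has {red, green, gold, teal, pink}, so round 6, table 3 must be blue.

blue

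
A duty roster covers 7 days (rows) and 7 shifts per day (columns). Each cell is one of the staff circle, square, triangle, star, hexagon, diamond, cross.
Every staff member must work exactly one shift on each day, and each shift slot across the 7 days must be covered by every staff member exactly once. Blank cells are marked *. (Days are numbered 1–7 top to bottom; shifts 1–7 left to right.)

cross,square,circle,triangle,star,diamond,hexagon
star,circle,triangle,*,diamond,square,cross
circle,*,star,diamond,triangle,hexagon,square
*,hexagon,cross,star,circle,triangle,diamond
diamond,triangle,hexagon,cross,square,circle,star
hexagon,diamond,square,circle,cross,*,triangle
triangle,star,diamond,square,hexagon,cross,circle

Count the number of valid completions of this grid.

1

Day 2, shift 4: eliminating its day and shift leaves {hexagon}.
Day 3, shift 2: eliminating its day and shift leaves {cross}.
Day 4, shift 1: eliminating its day and shift leaves {square}.
Day 6, shift 6: eliminating its day and shift leaves {star}.
Only one assignment across all blanks avoids any day or shift repeat, giving 1 completion.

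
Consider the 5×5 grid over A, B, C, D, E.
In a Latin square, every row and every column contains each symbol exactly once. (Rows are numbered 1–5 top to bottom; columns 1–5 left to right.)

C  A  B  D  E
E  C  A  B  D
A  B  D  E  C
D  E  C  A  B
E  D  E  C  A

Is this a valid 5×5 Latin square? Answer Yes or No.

No

Column 1 contains E twice (at rows 2 and 5), so it is not a permutation.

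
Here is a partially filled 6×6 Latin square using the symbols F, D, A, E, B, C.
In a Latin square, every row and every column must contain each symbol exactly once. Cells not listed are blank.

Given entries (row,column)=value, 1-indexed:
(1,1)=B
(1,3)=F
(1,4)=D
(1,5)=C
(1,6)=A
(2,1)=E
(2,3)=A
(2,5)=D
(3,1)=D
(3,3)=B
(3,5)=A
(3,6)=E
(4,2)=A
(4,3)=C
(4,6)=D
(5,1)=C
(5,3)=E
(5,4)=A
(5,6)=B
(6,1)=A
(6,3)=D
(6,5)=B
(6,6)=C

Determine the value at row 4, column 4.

Row 1, column 2: row 1 has {F, D, A, B, C} and column 2 has {A}, leaving only E.
Row 2, column 6: row 2 has {D, A, E} and column 6 has {D, A, E, B, C}, leaving only F.
Row 4, column 1: row 4 has {D, A, C} and column 1 has {D, A, E, B, C}, leaving only F.
Row 4, column 5: row 4 has {F, D, A, C} and column 5 has {D, A, B, C}, leaving only E.
Row 4 already has {F, D, A, E, C} and column 4 already has {D, A}, so row 4, column 4 must be B.

B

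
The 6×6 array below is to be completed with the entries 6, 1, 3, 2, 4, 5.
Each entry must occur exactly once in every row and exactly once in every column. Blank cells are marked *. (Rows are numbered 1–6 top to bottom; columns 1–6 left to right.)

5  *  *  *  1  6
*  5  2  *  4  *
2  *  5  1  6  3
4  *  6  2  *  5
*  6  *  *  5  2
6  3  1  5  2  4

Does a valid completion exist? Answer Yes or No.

Yes

No row or column among the givens repeats a symbol, and propagating forced cells runs into no contradiction.
One valid completion exists (for instance, 5 2 3 4 1 6 / 3 5 2 6 4 1 / 2 4 5 1 6 3 / 4 1 6 2 3 5 / 1 6 4 3 5 2 / 6 3 1 5 2 4).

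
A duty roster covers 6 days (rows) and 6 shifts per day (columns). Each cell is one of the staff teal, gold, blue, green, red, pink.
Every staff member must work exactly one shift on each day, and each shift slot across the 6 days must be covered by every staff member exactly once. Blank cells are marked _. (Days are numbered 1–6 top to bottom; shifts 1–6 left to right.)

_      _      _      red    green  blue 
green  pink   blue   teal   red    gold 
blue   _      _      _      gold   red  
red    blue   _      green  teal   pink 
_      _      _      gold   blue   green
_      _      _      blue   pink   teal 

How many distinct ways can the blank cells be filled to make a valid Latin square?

3

Day 1, shift 1: eliminating its day and shift leaves {teal, gold, pink}.
Day 1, shift 2: eliminating its day and shift leaves {teal, gold}.
Day 1, shift 3: eliminating its day and shift leaves {teal, gold, pink}.
Day 3, shift 2: eliminating its day and shift leaves {teal, green}.
Day 3, shift 3: eliminating its day and shift leaves {teal, green, pink}.
Day 3, shift 4: eliminating its day and shift leaves {pink}.
Day 4, shift 3: eliminating its day and shift leaves {gold}.
Day 5, shift 1: eliminating its day and shift leaves {teal, pink}.
Day 5, shift 2: eliminating its day and shift leaves {teal, red}.
Day 5, shift 3: eliminating its day and shift leaves {teal, red, pink}.
Day 6, shift 1: eliminating its day and shift leaves {gold}.
Day 6, shift 2: eliminating its day and shift leaves {gold, green, red}.
Day 6, shift 3: eliminating its day and shift leaves {gold, green, red}.
Enumerating the assignments across these blanks that avoid any day or shift repeat gives 3 completions.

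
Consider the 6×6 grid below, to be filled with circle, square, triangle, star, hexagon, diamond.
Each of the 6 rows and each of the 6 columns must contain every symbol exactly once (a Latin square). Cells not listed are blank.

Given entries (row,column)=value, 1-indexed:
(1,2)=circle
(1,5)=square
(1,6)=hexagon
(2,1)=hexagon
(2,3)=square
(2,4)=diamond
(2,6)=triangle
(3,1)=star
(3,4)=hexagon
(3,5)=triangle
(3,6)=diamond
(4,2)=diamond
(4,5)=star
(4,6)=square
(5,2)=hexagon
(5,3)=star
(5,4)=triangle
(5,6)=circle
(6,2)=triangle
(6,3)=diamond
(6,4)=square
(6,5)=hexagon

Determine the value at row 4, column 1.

Row 1, column 3: row 1 has {circle, square, hexagon} and column 3 has {square, star, diamond}, leaving only triangle.
Row 1, column 1: row 1 has {circle, square, triangle, hexagon} and column 1 has {star, hexagon}, leaving only diamond.
Row 1, column 4: row 1 has {circle, square, triangle, hexagon, diamond} and column 4 has {square, triangle, hexagon, diamond}, leaving only star.
Row 2, column 2: row 2 has {square, triangle, hexagon, diamond} and column 2 has {circle, triangle, hexagon, diamond}, leaving only star.
Row 2, column 5: row 2 has {square, triangle, star, hexagon, diamond} and column 5 has {square, triangle, star, hexagon}, leaving only circle.
Row 3, column 2: row 3 has {triangle, star, hexagon, diamond} and column 2 has {circle, triangle, star, hexagon, diamond}, leaving only square.
Row 3, column 3: row 3 has {square, triangle, star, hexagon, diamond} and column 3 has {square, triangle, star, diamond}, leaving only circle.
Row 4, column 3: row 4 has {square, star, diamond} and column 3 has {circle, square, triangle, star, diamond}, leaving only hexagon.
Row 4, column 4: row 4 has {square, star, hexagon, diamond} and column 4 has {square, triangle, star, hexagon, diamond}, leaving only circle.
Row 4 already has {circle, square, star, hexagon, diamond} and column 1 already has {star, hexagon, diamond}, so row 4, column 1 must be triangle.

triangle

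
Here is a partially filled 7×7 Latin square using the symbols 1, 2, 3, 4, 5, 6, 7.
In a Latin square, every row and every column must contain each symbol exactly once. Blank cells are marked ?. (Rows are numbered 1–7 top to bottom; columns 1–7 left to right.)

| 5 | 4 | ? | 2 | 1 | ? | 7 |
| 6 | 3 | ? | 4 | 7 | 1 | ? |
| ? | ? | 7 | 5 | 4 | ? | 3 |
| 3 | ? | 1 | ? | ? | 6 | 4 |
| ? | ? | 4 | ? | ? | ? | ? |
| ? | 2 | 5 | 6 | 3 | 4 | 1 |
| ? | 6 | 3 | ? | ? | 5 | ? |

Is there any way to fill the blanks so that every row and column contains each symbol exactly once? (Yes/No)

No

Row 1, column 3: row 1 has {1, 2, 4, 5, 7} and column 3 has {1, 3, 4, 5, 7}, so it must be 6.
Row 1, column 6: row 1 has {1, 2, 4, 5, 6, 7} and column 6 has {1, 4, 5, 6}, so it must be 3.
Row 2, column 3: row 2 has {1, 3, 4, 6, 7} and column 3 has {1, 3, 4, 5, 6, 7}, so it must be 2.
Row 2, column 7: row 2 has {1, 2, 3, 4, 6, 7} and column 7 has {1, 3, 4, 7}, so it must be 5.
Row 3, column 2: row 3 has {3, 4, 5, 7} and column 2 has {2, 3, 4, 6}, so it must be 1.
Row 3, column 1: row 3 has {1, 3, 4, 5, 7} and column 1 has {3, 5, 6}, so it must be 2.
Now row 3, column 6: row 3 together with column 6 already contain {1, 2, 3, 4, 5, 6, 7} — every symbol — so nothing can go there. The grid has no valid completion.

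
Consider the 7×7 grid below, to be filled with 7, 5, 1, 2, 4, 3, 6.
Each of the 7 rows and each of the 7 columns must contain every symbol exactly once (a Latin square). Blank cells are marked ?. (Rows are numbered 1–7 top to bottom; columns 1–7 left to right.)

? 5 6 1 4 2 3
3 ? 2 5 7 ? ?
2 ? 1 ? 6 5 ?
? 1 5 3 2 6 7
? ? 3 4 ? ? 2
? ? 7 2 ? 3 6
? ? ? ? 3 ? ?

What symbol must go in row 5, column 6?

1

Row 1, column 1: row 1 has {5, 1, 2, 4, 3, 6} and column 1 has {2, 3}, leaving only 7.
Row 3, column 4: row 3 has {5, 1, 2, 6} and column 4 has {5, 1, 2, 4, 3}, leaving only 7.
Row 3, column 7: row 3 has {7, 5, 1, 2, 6} and column 7 has {7, 2, 3, 6}, leaving only 4.
Row 2, column 7: row 2 has {7, 5, 2, 3} and column 7 has {7, 2, 4, 3, 6}, leaving only 1.
Row 2, column 6: row 2 has {7, 5, 1, 2, 3} and column 6 has {5, 2, 3, 6}, leaving only 4.
Row 2, column 2: row 2 has {7, 5, 1, 2, 4, 3} and column 2 has {5, 1}, leaving only 6.
Row 3, column 2: row 3 has {7, 5, 1, 2, 4, 6} and column 2 has {5, 1, 6}, leaving only 3.
Row 4, column 1: row 4 has {7, 5, 1, 2, 3, 6} and column 1 has {7, 2, 3}, leaving only 4.
Row 5, column 2: row 5 has {2, 4, 3} and column 2 has {5, 1, 3, 6}, leaving only 7.
Row 5 already has {7, 2, 4, 3} and column 6 already has {5, 2, 4, 3, 6}, so row 5, column 6 must be 1.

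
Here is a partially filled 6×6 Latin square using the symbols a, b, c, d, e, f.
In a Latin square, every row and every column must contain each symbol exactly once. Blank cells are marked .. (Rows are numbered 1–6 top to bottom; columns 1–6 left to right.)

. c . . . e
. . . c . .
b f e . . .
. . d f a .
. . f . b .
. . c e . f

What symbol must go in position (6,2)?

b

Row 6, column 5: row 6 has {c, e, f} and column 5 has {a, b}, leaving only d.
Row 1, column 5: row 1 has {c, e} and column 5 has {a, b, d}, leaving only f.
Row 2, column 5: row 2 has {c} and column 5 has {a, b, d, f}, leaving only e.
Row 3, column 5: row 3 has {b, e, f} and column 5 has {a, b, d, e, f}, leaving only c.
Row 6, column 1: row 6 has {c, d, e, f} and column 1 has {b}, leaving only a.
Row 6 already has {a, c, d, e, f} and column 2 already has {c, f}, so row 6, column 2 must be b.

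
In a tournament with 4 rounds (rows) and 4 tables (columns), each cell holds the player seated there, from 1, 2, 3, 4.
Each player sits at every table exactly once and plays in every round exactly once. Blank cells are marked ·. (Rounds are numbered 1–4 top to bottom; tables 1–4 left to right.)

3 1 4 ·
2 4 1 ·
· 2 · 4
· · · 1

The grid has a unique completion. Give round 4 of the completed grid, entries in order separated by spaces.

Round 4, table 1: round 4 has {1} and table 1 has {2, 3}, leaving only 4.
Round 4, table 2: round 4 has {1, 4} and table 2 has {1, 2, 4}, leaving only 3.
Round 4, table 3: round 4 has {1, 3, 4} and table 3 has {1, 4}, leaving only 2.
So round 4 reads: 4 3 2 1.

4 3 2 1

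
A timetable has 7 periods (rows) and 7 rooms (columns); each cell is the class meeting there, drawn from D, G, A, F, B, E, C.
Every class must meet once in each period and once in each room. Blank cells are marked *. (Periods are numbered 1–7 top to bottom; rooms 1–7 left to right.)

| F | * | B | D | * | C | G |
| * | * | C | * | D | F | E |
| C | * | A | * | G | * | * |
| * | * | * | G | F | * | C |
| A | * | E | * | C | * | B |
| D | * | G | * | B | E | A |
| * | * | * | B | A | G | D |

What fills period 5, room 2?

G

Period 1, room 5: period 1 has {D, G, F, B, C} and room 5 has {D, G, A, F, B, C}, leaving only E.
Period 1, room 2: period 1 has {D, G, F, B, E, C} and room 2 has {}, leaving only A.
Period 2, room 4: period 2 has {D, F, E, C} and room 4 has {D, G, B}, leaving only A.
Period 3, room 7: period 3 has {G, A, C} and room 7 has {D, G, A, B, E, C}, leaving only F.
Period 3, room 4: period 3 has {G, A, F, C} and room 4 has {D, G, A, B}, leaving only E.
Period 4, room 3: period 4 has {G, F, C} and room 3 has {G, A, B, E, C}, leaving only D.
Period 5, room 4: period 5 has {A, B, E, C} and room 4 has {D, G, A, B, E}, leaving only F.
Period 5, room 6: period 5 has {A, F, B, E, C} and room 6 has {G, F, E, C}, leaving only D.
Period 5 already has {D, A, F, B, E, C} and room 2 already has {A}, so period 5, room 2 must be G.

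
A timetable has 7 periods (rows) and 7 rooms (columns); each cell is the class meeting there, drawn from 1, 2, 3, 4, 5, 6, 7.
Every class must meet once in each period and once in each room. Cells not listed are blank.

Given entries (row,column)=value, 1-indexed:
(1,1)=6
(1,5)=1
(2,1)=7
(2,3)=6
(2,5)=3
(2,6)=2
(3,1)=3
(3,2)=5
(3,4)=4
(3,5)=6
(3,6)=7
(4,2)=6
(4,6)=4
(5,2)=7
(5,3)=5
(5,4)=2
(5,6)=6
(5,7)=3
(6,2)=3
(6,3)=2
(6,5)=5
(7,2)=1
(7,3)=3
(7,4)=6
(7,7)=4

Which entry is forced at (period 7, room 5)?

7

Period 2, room 2: period 2 has {2, 3, 6, 7} and room 2 has {1, 3, 5, 6, 7}, leaving only 4.
Period 1, room 2: period 1 has {1, 6} and room 2 has {1, 3, 4, 5, 6, 7}, leaving only 2.
Period 3, room 3: period 3 has {3, 4, 5, 6, 7} and room 3 has {2, 3, 5, 6}, leaving only 1.
Period 3, room 7: period 3 has {1, 3, 4, 5, 6, 7} and room 7 has {3, 4}, leaving only 2.
Period 4, room 3: period 4 has {4, 6} and room 3 has {1, 2, 3, 5, 6}, leaving only 7.
Period 1, room 3: period 1 has {1, 2, 6} and room 3 has {1, 2, 3, 5, 6, 7}, leaving only 4.
Period 4, room 5: period 4 has {4, 6, 7} and room 5 has {1, 3, 5, 6}, leaving only 2.
Period 7 already has {1, 3, 4, 6} and room 5 already has {1, 2, 3, 5, 6}, so period 7, room 5 must be 7.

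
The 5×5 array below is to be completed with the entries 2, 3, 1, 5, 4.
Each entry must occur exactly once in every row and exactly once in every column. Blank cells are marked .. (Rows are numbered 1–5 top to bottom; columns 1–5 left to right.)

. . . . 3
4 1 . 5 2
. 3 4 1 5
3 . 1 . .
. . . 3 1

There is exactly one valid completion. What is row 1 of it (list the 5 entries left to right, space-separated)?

1 2 5 4 3

Row 2, column 3: row 2 has {2, 1, 5, 4} and column 3 has {1, 4}, leaving only 3.
Row 3, column 1: row 3 has {3, 1, 5, 4} and column 1 has {3, 4}, leaving only 2.
Row 4, column 5: row 4 has {3, 1} and column 5 has {2, 3, 1, 5}, leaving only 4.
Row 4, column 4: row 4 has {3, 1, 4} and column 4 has {3, 1, 5}, leaving only 2.
Row 1, column 4: row 1 has {3} and column 4 has {2, 3, 1, 5}, leaving only 4.
Row 4, column 2: row 4 has {2, 3, 1, 4} and column 2 has {3, 1}, leaving only 5.
Row 1, column 2: row 1 has {3, 4} and column 2 has {3, 1, 5}, leaving only 2.
Row 1, column 3: row 1 has {2, 3, 4} and column 3 has {3, 1, 4}, leaving only 5.
Row 1, column 1: row 1 has {2, 3, 5, 4} and column 1 has {2, 3, 4}, leaving only 1.
So row 1 reads: 1 2 5 4 3.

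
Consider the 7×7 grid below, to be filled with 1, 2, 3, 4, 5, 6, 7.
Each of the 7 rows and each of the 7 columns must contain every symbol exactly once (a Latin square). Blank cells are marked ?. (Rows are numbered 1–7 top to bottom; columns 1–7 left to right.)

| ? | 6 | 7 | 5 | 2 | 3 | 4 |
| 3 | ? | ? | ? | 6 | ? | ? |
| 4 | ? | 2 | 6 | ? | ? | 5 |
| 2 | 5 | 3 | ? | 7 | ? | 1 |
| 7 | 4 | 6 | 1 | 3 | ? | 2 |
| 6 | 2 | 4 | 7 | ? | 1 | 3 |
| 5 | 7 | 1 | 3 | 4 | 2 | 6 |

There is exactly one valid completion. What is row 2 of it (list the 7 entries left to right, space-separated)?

Row 2, column 2: row 2 has {3, 6} and column 2 has {2, 4, 5, 6, 7}, leaving only 1.
Row 2, column 3: row 2 has {1, 3, 6} and column 3 has {1, 2, 3, 4, 6, 7}, leaving only 5.
Row 2, column 7: row 2 has {1, 3, 5, 6} and column 7 has {1, 2, 3, 4, 5, 6}, leaving only 7.
Row 2, column 6: row 2 has {1, 3, 5, 6, 7} and column 6 has {1, 2, 3}, leaving only 4.
Row 2, column 4: row 2 has {1, 3, 4, 5, 6, 7} and column 4 has {1, 3, 5, 6, 7}, leaving only 2.
So row 2 reads: 3 1 5 2 6 4 7.

3 1 5 2 6 4 7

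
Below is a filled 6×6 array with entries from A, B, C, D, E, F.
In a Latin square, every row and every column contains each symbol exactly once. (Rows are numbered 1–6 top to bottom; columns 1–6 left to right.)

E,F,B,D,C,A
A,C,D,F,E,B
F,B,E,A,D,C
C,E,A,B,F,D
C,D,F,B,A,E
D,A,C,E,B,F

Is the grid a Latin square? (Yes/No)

Every row is a permutation, but column 4 contains B twice (at rows 4 and 5).

No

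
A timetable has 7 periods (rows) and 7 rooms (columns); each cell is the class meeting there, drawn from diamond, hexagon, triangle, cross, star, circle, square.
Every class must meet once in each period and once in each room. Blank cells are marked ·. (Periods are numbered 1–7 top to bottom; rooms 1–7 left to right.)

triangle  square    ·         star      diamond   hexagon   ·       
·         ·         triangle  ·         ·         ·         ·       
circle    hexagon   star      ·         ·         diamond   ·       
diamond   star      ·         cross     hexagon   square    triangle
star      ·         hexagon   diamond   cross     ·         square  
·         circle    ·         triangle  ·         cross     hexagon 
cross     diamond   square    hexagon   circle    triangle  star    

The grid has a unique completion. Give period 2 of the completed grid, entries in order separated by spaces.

hexagon cross triangle circle square star diamond

Period 2, room 2: period 2 has {triangle} and room 2 has {diamond, hexagon, star, circle, square}, leaving only cross.
Period 3, room 4: period 3 has {diamond, hexagon, star, circle} and room 4 has {diamond, hexagon, triangle, cross, star}, leaving only square.
Period 2, room 4: period 2 has {triangle, cross} and room 4 has {diamond, hexagon, triangle, cross, star, square}, leaving only circle.
Period 2, room 6: period 2 has {triangle, cross, circle} and room 6 has {diamond, hexagon, triangle, cross, square}, leaving only star.
Period 2, room 5: period 2 has {triangle, cross, star, circle} and room 5 has {diamond, hexagon, cross, circle}, leaving only square.
Period 2, room 1: period 2 has {triangle, cross, star, circle, square} and room 1 has {diamond, triangle, cross, star, circle}, leaving only hexagon.
Period 2, room 7: period 2 has {hexagon, triangle, cross, star, circle, square} and room 7 has {hexagon, triangle, star, square}, leaving only diamond.
So period 2 reads: hexagon cross triangle circle square star diamond.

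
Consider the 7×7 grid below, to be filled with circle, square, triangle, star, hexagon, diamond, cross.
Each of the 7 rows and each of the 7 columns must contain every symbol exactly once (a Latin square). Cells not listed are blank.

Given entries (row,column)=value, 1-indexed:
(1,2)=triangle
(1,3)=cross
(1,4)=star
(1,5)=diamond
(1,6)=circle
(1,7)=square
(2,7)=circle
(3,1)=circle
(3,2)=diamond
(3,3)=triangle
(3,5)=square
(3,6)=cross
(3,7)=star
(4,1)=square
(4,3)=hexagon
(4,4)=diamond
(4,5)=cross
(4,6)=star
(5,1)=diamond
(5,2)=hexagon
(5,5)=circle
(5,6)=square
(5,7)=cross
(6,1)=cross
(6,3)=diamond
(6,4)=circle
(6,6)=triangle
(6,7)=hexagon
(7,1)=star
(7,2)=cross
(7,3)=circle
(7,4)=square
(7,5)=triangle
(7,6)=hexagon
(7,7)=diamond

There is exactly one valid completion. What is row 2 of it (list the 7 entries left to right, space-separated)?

Row 2, column 6: row 2 has {circle} and column 6 has {circle, square, triangle, star, hexagon, cross}, leaving only diamond.
Row 1, column 1: row 1 has {circle, square, triangle, star, diamond, cross} and column 1 has {circle, square, star, diamond, cross}, leaving only hexagon.
Row 2, column 1: row 2 has {circle, diamond} and column 1 has {circle, square, star, hexagon, diamond, cross}, leaving only triangle.
Row 3, column 4: row 3 has {circle, square, triangle, star, diamond, cross} and column 4 has {circle, square, star, diamond}, leaving only hexagon.
Row 2, column 4: row 2 has {circle, triangle, diamond} and column 4 has {circle, square, star, hexagon, diamond}, leaving only cross.
Row 4, column 2: row 4 has {square, star, hexagon, diamond, cross} and column 2 has {triangle, hexagon, diamond, cross}, leaving only circle.
Row 4, column 7: row 4 has {circle, square, star, hexagon, diamond, cross} and column 7 has {circle, square, star, hexagon, diamond, cross}, leaving only triangle.
Row 5, column 3: row 5 has {circle, square, hexagon, diamond, cross} and column 3 has {circle, triangle, hexagon, diamond, cross}, leaving only star.
Row 2, column 3: row 2 has {circle, triangle, diamond, cross} and column 3 has {circle, triangle, star, hexagon, diamond, cross}, leaving only square.
Row 2, column 2: row 2 has {circle, square, triangle, diamond, cross} and column 2 has {circle, triangle, hexagon, diamond, cross}, leaving only star.
Row 2, column 5: row 2 has {circle, square, triangle, star, diamond, cross} and column 5 has {circle, square, triangle, diamond, cross}, leaving only hexagon.
So row 2 reads: triangle star square cross hexagon diamond circle.

triangle star square cross hexagon diamond circle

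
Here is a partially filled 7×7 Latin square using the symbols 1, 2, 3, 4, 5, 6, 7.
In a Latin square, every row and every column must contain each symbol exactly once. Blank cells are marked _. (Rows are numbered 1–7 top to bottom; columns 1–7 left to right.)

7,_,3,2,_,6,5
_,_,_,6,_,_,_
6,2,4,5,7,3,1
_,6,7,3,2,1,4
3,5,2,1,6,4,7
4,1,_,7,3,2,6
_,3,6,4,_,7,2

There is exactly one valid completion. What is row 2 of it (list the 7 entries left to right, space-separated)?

2 7 1 6 4 5 3

Row 2, column 6: row 2 has {6} and column 6 has {1, 2, 3, 4, 6, 7}, leaving only 5.
Row 2, column 3: row 2 has {5, 6} and column 3 has {2, 3, 4, 6, 7}, leaving only 1.
Row 2, column 1: row 2 has {1, 5, 6} and column 1 has {3, 4, 6, 7}, leaving only 2.
Row 2, column 5: row 2 has {1, 2, 5, 6} and column 5 has {2, 3, 6, 7}, leaving only 4.
Row 2, column 2: row 2 has {1, 2, 4, 5, 6} and column 2 has {1, 2, 3, 5, 6}, leaving only 7.
Row 2, column 7: row 2 has {1, 2, 4, 5, 6, 7} and column 7 has {1, 2, 4, 5, 6, 7}, leaving only 3.
So row 2 reads: 2 7 1 6 4 5 3.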